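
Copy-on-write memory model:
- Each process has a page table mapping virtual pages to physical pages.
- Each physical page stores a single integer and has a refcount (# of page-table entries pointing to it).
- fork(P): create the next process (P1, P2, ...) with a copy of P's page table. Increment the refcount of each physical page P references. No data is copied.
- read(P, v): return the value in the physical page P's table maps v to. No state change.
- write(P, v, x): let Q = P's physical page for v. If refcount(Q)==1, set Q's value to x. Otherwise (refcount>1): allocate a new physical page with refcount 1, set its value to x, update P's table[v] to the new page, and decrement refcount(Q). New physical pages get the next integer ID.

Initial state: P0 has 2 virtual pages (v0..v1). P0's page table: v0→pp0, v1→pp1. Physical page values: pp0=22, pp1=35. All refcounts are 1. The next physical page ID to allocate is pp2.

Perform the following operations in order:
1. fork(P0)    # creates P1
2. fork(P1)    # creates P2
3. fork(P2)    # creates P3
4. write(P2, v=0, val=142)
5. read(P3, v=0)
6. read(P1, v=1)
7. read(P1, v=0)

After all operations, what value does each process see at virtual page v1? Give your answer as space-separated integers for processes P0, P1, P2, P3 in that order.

Answer: 35 35 35 35

Derivation:
Op 1: fork(P0) -> P1. 2 ppages; refcounts: pp0:2 pp1:2
Op 2: fork(P1) -> P2. 2 ppages; refcounts: pp0:3 pp1:3
Op 3: fork(P2) -> P3. 2 ppages; refcounts: pp0:4 pp1:4
Op 4: write(P2, v0, 142). refcount(pp0)=4>1 -> COPY to pp2. 3 ppages; refcounts: pp0:3 pp1:4 pp2:1
Op 5: read(P3, v0) -> 22. No state change.
Op 6: read(P1, v1) -> 35. No state change.
Op 7: read(P1, v0) -> 22. No state change.
P0: v1 -> pp1 = 35
P1: v1 -> pp1 = 35
P2: v1 -> pp1 = 35
P3: v1 -> pp1 = 35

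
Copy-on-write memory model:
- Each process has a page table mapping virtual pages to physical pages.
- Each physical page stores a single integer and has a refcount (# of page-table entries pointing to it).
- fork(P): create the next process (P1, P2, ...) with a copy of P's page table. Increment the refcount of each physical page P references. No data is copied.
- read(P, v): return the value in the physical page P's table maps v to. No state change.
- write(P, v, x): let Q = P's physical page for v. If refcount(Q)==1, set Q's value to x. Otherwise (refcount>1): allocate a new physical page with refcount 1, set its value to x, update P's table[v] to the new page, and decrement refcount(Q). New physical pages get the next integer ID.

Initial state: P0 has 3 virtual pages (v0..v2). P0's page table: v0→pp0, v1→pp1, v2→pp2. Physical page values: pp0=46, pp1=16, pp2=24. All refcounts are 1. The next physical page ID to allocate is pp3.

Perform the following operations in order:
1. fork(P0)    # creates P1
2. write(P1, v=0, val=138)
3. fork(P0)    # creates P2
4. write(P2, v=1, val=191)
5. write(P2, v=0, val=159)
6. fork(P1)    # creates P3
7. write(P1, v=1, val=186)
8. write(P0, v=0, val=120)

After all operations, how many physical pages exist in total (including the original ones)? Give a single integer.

Answer: 7

Derivation:
Op 1: fork(P0) -> P1. 3 ppages; refcounts: pp0:2 pp1:2 pp2:2
Op 2: write(P1, v0, 138). refcount(pp0)=2>1 -> COPY to pp3. 4 ppages; refcounts: pp0:1 pp1:2 pp2:2 pp3:1
Op 3: fork(P0) -> P2. 4 ppages; refcounts: pp0:2 pp1:3 pp2:3 pp3:1
Op 4: write(P2, v1, 191). refcount(pp1)=3>1 -> COPY to pp4. 5 ppages; refcounts: pp0:2 pp1:2 pp2:3 pp3:1 pp4:1
Op 5: write(P2, v0, 159). refcount(pp0)=2>1 -> COPY to pp5. 6 ppages; refcounts: pp0:1 pp1:2 pp2:3 pp3:1 pp4:1 pp5:1
Op 6: fork(P1) -> P3. 6 ppages; refcounts: pp0:1 pp1:3 pp2:4 pp3:2 pp4:1 pp5:1
Op 7: write(P1, v1, 186). refcount(pp1)=3>1 -> COPY to pp6. 7 ppages; refcounts: pp0:1 pp1:2 pp2:4 pp3:2 pp4:1 pp5:1 pp6:1
Op 8: write(P0, v0, 120). refcount(pp0)=1 -> write in place. 7 ppages; refcounts: pp0:1 pp1:2 pp2:4 pp3:2 pp4:1 pp5:1 pp6:1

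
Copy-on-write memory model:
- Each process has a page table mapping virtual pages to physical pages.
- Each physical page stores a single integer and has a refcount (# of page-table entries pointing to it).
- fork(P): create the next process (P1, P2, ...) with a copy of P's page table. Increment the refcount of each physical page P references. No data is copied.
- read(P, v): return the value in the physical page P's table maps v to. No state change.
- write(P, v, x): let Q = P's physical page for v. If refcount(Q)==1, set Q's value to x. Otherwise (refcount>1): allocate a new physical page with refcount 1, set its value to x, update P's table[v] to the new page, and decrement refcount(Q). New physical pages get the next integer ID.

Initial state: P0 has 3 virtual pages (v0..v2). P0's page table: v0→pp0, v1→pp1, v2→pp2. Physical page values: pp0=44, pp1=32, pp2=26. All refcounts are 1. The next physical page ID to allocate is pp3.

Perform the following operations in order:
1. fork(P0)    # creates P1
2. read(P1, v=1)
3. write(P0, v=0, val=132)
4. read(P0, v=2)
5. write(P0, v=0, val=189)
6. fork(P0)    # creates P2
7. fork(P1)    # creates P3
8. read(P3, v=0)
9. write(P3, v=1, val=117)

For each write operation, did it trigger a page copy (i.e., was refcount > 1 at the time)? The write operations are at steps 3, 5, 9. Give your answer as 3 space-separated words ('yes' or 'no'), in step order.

Op 1: fork(P0) -> P1. 3 ppages; refcounts: pp0:2 pp1:2 pp2:2
Op 2: read(P1, v1) -> 32. No state change.
Op 3: write(P0, v0, 132). refcount(pp0)=2>1 -> COPY to pp3. 4 ppages; refcounts: pp0:1 pp1:2 pp2:2 pp3:1
Op 4: read(P0, v2) -> 26. No state change.
Op 5: write(P0, v0, 189). refcount(pp3)=1 -> write in place. 4 ppages; refcounts: pp0:1 pp1:2 pp2:2 pp3:1
Op 6: fork(P0) -> P2. 4 ppages; refcounts: pp0:1 pp1:3 pp2:3 pp3:2
Op 7: fork(P1) -> P3. 4 ppages; refcounts: pp0:2 pp1:4 pp2:4 pp3:2
Op 8: read(P3, v0) -> 44. No state change.
Op 9: write(P3, v1, 117). refcount(pp1)=4>1 -> COPY to pp4. 5 ppages; refcounts: pp0:2 pp1:3 pp2:4 pp3:2 pp4:1

yes no yes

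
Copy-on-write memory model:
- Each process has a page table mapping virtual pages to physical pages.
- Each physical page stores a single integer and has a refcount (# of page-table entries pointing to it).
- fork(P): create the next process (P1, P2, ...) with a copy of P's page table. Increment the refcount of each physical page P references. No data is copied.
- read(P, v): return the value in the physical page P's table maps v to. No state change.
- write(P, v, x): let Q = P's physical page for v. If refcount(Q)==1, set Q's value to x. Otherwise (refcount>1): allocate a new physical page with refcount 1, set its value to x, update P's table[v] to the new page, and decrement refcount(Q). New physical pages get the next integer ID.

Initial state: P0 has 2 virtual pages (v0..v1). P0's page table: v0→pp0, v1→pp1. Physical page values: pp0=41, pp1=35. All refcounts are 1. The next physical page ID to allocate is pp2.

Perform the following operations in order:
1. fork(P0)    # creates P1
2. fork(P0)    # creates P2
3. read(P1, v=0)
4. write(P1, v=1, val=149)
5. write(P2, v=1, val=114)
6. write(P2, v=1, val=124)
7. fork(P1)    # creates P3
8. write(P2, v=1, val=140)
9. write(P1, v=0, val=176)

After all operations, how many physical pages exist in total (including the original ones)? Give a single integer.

Op 1: fork(P0) -> P1. 2 ppages; refcounts: pp0:2 pp1:2
Op 2: fork(P0) -> P2. 2 ppages; refcounts: pp0:3 pp1:3
Op 3: read(P1, v0) -> 41. No state change.
Op 4: write(P1, v1, 149). refcount(pp1)=3>1 -> COPY to pp2. 3 ppages; refcounts: pp0:3 pp1:2 pp2:1
Op 5: write(P2, v1, 114). refcount(pp1)=2>1 -> COPY to pp3. 4 ppages; refcounts: pp0:3 pp1:1 pp2:1 pp3:1
Op 6: write(P2, v1, 124). refcount(pp3)=1 -> write in place. 4 ppages; refcounts: pp0:3 pp1:1 pp2:1 pp3:1
Op 7: fork(P1) -> P3. 4 ppages; refcounts: pp0:4 pp1:1 pp2:2 pp3:1
Op 8: write(P2, v1, 140). refcount(pp3)=1 -> write in place. 4 ppages; refcounts: pp0:4 pp1:1 pp2:2 pp3:1
Op 9: write(P1, v0, 176). refcount(pp0)=4>1 -> COPY to pp4. 5 ppages; refcounts: pp0:3 pp1:1 pp2:2 pp3:1 pp4:1

Answer: 5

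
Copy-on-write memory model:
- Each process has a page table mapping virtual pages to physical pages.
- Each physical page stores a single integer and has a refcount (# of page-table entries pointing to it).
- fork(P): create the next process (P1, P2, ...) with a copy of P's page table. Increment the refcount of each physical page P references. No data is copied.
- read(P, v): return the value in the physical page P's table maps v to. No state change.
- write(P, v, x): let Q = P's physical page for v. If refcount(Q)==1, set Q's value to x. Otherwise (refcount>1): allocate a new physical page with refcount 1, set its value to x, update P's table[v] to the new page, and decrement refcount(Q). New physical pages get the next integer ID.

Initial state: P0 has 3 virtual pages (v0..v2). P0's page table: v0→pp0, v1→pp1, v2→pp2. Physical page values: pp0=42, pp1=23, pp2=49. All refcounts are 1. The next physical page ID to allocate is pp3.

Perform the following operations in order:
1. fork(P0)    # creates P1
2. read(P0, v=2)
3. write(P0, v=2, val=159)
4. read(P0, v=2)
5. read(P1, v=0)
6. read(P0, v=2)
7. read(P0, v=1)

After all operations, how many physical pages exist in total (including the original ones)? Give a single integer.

Answer: 4

Derivation:
Op 1: fork(P0) -> P1. 3 ppages; refcounts: pp0:2 pp1:2 pp2:2
Op 2: read(P0, v2) -> 49. No state change.
Op 3: write(P0, v2, 159). refcount(pp2)=2>1 -> COPY to pp3. 4 ppages; refcounts: pp0:2 pp1:2 pp2:1 pp3:1
Op 4: read(P0, v2) -> 159. No state change.
Op 5: read(P1, v0) -> 42. No state change.
Op 6: read(P0, v2) -> 159. No state change.
Op 7: read(P0, v1) -> 23. No state change.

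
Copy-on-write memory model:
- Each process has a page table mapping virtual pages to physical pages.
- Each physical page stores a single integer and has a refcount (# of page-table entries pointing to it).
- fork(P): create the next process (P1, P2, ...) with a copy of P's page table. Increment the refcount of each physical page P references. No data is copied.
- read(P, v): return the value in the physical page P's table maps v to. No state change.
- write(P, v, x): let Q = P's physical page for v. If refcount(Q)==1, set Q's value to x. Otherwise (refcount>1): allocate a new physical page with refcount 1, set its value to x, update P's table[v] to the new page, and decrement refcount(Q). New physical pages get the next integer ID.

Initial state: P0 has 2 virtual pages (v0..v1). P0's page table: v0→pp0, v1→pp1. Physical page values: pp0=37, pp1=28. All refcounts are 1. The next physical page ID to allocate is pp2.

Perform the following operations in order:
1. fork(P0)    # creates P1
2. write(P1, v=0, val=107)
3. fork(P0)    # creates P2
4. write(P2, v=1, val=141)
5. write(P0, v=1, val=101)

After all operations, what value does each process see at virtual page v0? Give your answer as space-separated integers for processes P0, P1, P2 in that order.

Answer: 37 107 37

Derivation:
Op 1: fork(P0) -> P1. 2 ppages; refcounts: pp0:2 pp1:2
Op 2: write(P1, v0, 107). refcount(pp0)=2>1 -> COPY to pp2. 3 ppages; refcounts: pp0:1 pp1:2 pp2:1
Op 3: fork(P0) -> P2. 3 ppages; refcounts: pp0:2 pp1:3 pp2:1
Op 4: write(P2, v1, 141). refcount(pp1)=3>1 -> COPY to pp3. 4 ppages; refcounts: pp0:2 pp1:2 pp2:1 pp3:1
Op 5: write(P0, v1, 101). refcount(pp1)=2>1 -> COPY to pp4. 5 ppages; refcounts: pp0:2 pp1:1 pp2:1 pp3:1 pp4:1
P0: v0 -> pp0 = 37
P1: v0 -> pp2 = 107
P2: v0 -> pp0 = 37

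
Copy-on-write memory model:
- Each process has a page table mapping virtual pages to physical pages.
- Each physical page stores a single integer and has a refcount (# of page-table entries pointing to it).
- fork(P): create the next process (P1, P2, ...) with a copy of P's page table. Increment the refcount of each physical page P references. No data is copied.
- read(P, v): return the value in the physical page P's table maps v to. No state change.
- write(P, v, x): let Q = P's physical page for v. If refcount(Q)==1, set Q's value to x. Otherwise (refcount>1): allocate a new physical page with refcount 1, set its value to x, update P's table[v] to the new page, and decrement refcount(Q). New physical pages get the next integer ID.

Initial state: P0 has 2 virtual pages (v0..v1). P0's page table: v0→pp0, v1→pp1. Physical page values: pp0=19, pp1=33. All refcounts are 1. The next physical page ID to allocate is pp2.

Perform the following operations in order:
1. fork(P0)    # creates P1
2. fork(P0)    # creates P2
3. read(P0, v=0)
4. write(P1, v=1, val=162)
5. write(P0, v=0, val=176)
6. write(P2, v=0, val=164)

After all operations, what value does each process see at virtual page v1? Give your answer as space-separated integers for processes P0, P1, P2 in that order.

Op 1: fork(P0) -> P1. 2 ppages; refcounts: pp0:2 pp1:2
Op 2: fork(P0) -> P2. 2 ppages; refcounts: pp0:3 pp1:3
Op 3: read(P0, v0) -> 19. No state change.
Op 4: write(P1, v1, 162). refcount(pp1)=3>1 -> COPY to pp2. 3 ppages; refcounts: pp0:3 pp1:2 pp2:1
Op 5: write(P0, v0, 176). refcount(pp0)=3>1 -> COPY to pp3. 4 ppages; refcounts: pp0:2 pp1:2 pp2:1 pp3:1
Op 6: write(P2, v0, 164). refcount(pp0)=2>1 -> COPY to pp4. 5 ppages; refcounts: pp0:1 pp1:2 pp2:1 pp3:1 pp4:1
P0: v1 -> pp1 = 33
P1: v1 -> pp2 = 162
P2: v1 -> pp1 = 33

Answer: 33 162 33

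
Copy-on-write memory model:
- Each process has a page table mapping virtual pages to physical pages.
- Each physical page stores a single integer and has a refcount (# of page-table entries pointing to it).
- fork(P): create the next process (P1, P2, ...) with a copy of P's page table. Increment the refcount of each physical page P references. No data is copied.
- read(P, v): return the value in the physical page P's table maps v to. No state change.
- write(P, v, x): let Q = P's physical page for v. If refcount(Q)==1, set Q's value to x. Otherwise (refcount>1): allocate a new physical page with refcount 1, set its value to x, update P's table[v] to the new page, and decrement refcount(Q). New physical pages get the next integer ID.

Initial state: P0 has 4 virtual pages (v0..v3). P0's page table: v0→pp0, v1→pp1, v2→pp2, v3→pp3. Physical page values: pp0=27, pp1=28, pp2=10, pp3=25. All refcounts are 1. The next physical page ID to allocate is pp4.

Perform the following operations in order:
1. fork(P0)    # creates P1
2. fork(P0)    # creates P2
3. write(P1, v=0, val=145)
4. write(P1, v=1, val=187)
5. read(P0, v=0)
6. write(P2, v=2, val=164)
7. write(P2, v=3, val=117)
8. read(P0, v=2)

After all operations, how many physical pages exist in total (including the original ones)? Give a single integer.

Op 1: fork(P0) -> P1. 4 ppages; refcounts: pp0:2 pp1:2 pp2:2 pp3:2
Op 2: fork(P0) -> P2. 4 ppages; refcounts: pp0:3 pp1:3 pp2:3 pp3:3
Op 3: write(P1, v0, 145). refcount(pp0)=3>1 -> COPY to pp4. 5 ppages; refcounts: pp0:2 pp1:3 pp2:3 pp3:3 pp4:1
Op 4: write(P1, v1, 187). refcount(pp1)=3>1 -> COPY to pp5. 6 ppages; refcounts: pp0:2 pp1:2 pp2:3 pp3:3 pp4:1 pp5:1
Op 5: read(P0, v0) -> 27. No state change.
Op 6: write(P2, v2, 164). refcount(pp2)=3>1 -> COPY to pp6. 7 ppages; refcounts: pp0:2 pp1:2 pp2:2 pp3:3 pp4:1 pp5:1 pp6:1
Op 7: write(P2, v3, 117). refcount(pp3)=3>1 -> COPY to pp7. 8 ppages; refcounts: pp0:2 pp1:2 pp2:2 pp3:2 pp4:1 pp5:1 pp6:1 pp7:1
Op 8: read(P0, v2) -> 10. No state change.

Answer: 8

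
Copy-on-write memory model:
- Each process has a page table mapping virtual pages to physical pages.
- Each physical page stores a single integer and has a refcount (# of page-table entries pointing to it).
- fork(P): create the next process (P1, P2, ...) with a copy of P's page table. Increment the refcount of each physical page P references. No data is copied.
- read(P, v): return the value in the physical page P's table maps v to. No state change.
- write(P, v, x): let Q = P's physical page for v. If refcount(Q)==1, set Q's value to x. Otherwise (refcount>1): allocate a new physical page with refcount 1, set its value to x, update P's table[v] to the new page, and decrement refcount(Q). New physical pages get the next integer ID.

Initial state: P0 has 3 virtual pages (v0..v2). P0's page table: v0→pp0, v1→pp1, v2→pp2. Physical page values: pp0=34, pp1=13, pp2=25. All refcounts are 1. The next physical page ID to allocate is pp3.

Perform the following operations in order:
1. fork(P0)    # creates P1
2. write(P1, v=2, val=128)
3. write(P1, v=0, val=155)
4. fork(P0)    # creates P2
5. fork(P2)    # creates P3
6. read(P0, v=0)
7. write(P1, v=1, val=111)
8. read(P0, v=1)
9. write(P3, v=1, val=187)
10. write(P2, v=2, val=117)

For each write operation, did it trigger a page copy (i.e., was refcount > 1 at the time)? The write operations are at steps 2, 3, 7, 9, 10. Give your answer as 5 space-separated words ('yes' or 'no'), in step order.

Op 1: fork(P0) -> P1. 3 ppages; refcounts: pp0:2 pp1:2 pp2:2
Op 2: write(P1, v2, 128). refcount(pp2)=2>1 -> COPY to pp3. 4 ppages; refcounts: pp0:2 pp1:2 pp2:1 pp3:1
Op 3: write(P1, v0, 155). refcount(pp0)=2>1 -> COPY to pp4. 5 ppages; refcounts: pp0:1 pp1:2 pp2:1 pp3:1 pp4:1
Op 4: fork(P0) -> P2. 5 ppages; refcounts: pp0:2 pp1:3 pp2:2 pp3:1 pp4:1
Op 5: fork(P2) -> P3. 5 ppages; refcounts: pp0:3 pp1:4 pp2:3 pp3:1 pp4:1
Op 6: read(P0, v0) -> 34. No state change.
Op 7: write(P1, v1, 111). refcount(pp1)=4>1 -> COPY to pp5. 6 ppages; refcounts: pp0:3 pp1:3 pp2:3 pp3:1 pp4:1 pp5:1
Op 8: read(P0, v1) -> 13. No state change.
Op 9: write(P3, v1, 187). refcount(pp1)=3>1 -> COPY to pp6. 7 ppages; refcounts: pp0:3 pp1:2 pp2:3 pp3:1 pp4:1 pp5:1 pp6:1
Op 10: write(P2, v2, 117). refcount(pp2)=3>1 -> COPY to pp7. 8 ppages; refcounts: pp0:3 pp1:2 pp2:2 pp3:1 pp4:1 pp5:1 pp6:1 pp7:1

yes yes yes yes yes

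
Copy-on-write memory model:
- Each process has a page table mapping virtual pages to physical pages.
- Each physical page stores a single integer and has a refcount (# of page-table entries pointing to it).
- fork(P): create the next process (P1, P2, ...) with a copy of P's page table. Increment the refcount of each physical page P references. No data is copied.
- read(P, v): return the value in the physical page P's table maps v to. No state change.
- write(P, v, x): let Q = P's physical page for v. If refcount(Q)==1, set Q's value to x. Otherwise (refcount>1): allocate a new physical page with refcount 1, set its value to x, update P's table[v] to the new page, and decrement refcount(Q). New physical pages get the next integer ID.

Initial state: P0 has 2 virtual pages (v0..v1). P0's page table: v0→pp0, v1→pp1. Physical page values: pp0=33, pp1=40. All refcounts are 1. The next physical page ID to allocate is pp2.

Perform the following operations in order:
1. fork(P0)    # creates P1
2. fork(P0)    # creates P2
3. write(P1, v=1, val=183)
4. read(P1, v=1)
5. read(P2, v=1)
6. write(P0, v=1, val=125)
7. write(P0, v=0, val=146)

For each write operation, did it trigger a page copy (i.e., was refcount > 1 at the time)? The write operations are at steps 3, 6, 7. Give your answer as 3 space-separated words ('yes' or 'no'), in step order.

Op 1: fork(P0) -> P1. 2 ppages; refcounts: pp0:2 pp1:2
Op 2: fork(P0) -> P2. 2 ppages; refcounts: pp0:3 pp1:3
Op 3: write(P1, v1, 183). refcount(pp1)=3>1 -> COPY to pp2. 3 ppages; refcounts: pp0:3 pp1:2 pp2:1
Op 4: read(P1, v1) -> 183. No state change.
Op 5: read(P2, v1) -> 40. No state change.
Op 6: write(P0, v1, 125). refcount(pp1)=2>1 -> COPY to pp3. 4 ppages; refcounts: pp0:3 pp1:1 pp2:1 pp3:1
Op 7: write(P0, v0, 146). refcount(pp0)=3>1 -> COPY to pp4. 5 ppages; refcounts: pp0:2 pp1:1 pp2:1 pp3:1 pp4:1

yes yes yes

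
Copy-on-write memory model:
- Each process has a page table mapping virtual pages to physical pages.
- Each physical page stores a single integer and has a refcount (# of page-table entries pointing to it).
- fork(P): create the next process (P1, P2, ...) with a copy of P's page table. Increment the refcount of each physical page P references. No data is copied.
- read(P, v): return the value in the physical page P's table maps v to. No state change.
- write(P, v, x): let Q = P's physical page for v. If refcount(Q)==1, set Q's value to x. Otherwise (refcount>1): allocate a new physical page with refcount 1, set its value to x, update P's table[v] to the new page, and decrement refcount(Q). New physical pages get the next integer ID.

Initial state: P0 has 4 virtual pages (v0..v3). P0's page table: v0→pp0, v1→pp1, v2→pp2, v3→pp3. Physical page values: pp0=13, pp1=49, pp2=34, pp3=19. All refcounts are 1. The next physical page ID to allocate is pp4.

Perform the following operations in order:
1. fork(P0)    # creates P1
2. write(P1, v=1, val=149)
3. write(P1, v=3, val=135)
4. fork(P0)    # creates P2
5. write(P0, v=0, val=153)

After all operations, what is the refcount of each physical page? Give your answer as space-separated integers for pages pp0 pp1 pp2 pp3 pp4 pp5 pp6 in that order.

Op 1: fork(P0) -> P1. 4 ppages; refcounts: pp0:2 pp1:2 pp2:2 pp3:2
Op 2: write(P1, v1, 149). refcount(pp1)=2>1 -> COPY to pp4. 5 ppages; refcounts: pp0:2 pp1:1 pp2:2 pp3:2 pp4:1
Op 3: write(P1, v3, 135). refcount(pp3)=2>1 -> COPY to pp5. 6 ppages; refcounts: pp0:2 pp1:1 pp2:2 pp3:1 pp4:1 pp5:1
Op 4: fork(P0) -> P2. 6 ppages; refcounts: pp0:3 pp1:2 pp2:3 pp3:2 pp4:1 pp5:1
Op 5: write(P0, v0, 153). refcount(pp0)=3>1 -> COPY to pp6. 7 ppages; refcounts: pp0:2 pp1:2 pp2:3 pp3:2 pp4:1 pp5:1 pp6:1

Answer: 2 2 3 2 1 1 1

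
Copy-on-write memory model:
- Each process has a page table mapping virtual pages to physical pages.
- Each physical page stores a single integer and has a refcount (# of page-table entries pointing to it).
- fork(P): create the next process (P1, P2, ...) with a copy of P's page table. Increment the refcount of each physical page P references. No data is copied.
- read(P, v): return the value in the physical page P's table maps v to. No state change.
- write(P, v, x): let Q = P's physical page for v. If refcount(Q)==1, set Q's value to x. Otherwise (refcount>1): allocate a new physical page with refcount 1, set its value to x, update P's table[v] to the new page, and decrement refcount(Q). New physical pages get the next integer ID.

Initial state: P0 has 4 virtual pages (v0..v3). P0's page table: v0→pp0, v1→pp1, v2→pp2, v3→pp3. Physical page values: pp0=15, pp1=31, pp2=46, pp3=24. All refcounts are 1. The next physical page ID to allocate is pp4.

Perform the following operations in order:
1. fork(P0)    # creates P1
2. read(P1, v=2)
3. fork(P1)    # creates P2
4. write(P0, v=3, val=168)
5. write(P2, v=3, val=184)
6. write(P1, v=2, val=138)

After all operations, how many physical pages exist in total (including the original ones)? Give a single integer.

Answer: 7

Derivation:
Op 1: fork(P0) -> P1. 4 ppages; refcounts: pp0:2 pp1:2 pp2:2 pp3:2
Op 2: read(P1, v2) -> 46. No state change.
Op 3: fork(P1) -> P2. 4 ppages; refcounts: pp0:3 pp1:3 pp2:3 pp3:3
Op 4: write(P0, v3, 168). refcount(pp3)=3>1 -> COPY to pp4. 5 ppages; refcounts: pp0:3 pp1:3 pp2:3 pp3:2 pp4:1
Op 5: write(P2, v3, 184). refcount(pp3)=2>1 -> COPY to pp5. 6 ppages; refcounts: pp0:3 pp1:3 pp2:3 pp3:1 pp4:1 pp5:1
Op 6: write(P1, v2, 138). refcount(pp2)=3>1 -> COPY to pp6. 7 ppages; refcounts: pp0:3 pp1:3 pp2:2 pp3:1 pp4:1 pp5:1 pp6:1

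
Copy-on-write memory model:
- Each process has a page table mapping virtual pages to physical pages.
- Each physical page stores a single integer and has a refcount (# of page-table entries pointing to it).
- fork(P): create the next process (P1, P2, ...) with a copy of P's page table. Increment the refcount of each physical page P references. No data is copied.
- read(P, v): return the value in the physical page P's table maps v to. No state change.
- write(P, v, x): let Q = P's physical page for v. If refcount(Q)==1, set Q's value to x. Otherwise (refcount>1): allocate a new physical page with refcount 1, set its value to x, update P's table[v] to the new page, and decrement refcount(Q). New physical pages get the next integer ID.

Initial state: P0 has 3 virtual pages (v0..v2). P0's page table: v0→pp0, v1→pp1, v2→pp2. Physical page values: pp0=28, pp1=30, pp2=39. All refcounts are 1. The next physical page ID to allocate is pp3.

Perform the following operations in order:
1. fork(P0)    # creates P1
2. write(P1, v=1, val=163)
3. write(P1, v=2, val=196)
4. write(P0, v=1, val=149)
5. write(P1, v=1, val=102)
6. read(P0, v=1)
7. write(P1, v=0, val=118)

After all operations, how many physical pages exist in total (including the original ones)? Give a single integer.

Answer: 6

Derivation:
Op 1: fork(P0) -> P1. 3 ppages; refcounts: pp0:2 pp1:2 pp2:2
Op 2: write(P1, v1, 163). refcount(pp1)=2>1 -> COPY to pp3. 4 ppages; refcounts: pp0:2 pp1:1 pp2:2 pp3:1
Op 3: write(P1, v2, 196). refcount(pp2)=2>1 -> COPY to pp4. 5 ppages; refcounts: pp0:2 pp1:1 pp2:1 pp3:1 pp4:1
Op 4: write(P0, v1, 149). refcount(pp1)=1 -> write in place. 5 ppages; refcounts: pp0:2 pp1:1 pp2:1 pp3:1 pp4:1
Op 5: write(P1, v1, 102). refcount(pp3)=1 -> write in place. 5 ppages; refcounts: pp0:2 pp1:1 pp2:1 pp3:1 pp4:1
Op 6: read(P0, v1) -> 149. No state change.
Op 7: write(P1, v0, 118). refcount(pp0)=2>1 -> COPY to pp5. 6 ppages; refcounts: pp0:1 pp1:1 pp2:1 pp3:1 pp4:1 pp5:1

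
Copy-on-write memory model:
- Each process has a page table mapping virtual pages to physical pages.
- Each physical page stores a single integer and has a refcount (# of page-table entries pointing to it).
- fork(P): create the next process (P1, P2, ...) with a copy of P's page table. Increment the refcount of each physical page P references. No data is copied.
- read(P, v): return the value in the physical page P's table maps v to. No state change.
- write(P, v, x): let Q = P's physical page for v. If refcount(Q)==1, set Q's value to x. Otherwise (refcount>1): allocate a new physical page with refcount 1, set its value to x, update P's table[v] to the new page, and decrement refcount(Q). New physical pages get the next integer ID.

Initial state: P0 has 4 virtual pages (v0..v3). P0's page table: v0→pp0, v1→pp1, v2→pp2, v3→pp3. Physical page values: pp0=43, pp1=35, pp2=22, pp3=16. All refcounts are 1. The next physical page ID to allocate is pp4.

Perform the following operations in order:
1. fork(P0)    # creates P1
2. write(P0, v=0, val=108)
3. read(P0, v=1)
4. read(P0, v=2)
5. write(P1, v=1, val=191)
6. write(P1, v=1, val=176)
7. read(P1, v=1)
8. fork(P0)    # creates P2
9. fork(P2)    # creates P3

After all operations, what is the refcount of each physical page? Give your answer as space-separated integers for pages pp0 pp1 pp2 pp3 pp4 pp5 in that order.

Op 1: fork(P0) -> P1. 4 ppages; refcounts: pp0:2 pp1:2 pp2:2 pp3:2
Op 2: write(P0, v0, 108). refcount(pp0)=2>1 -> COPY to pp4. 5 ppages; refcounts: pp0:1 pp1:2 pp2:2 pp3:2 pp4:1
Op 3: read(P0, v1) -> 35. No state change.
Op 4: read(P0, v2) -> 22. No state change.
Op 5: write(P1, v1, 191). refcount(pp1)=2>1 -> COPY to pp5. 6 ppages; refcounts: pp0:1 pp1:1 pp2:2 pp3:2 pp4:1 pp5:1
Op 6: write(P1, v1, 176). refcount(pp5)=1 -> write in place. 6 ppages; refcounts: pp0:1 pp1:1 pp2:2 pp3:2 pp4:1 pp5:1
Op 7: read(P1, v1) -> 176. No state change.
Op 8: fork(P0) -> P2. 6 ppages; refcounts: pp0:1 pp1:2 pp2:3 pp3:3 pp4:2 pp5:1
Op 9: fork(P2) -> P3. 6 ppages; refcounts: pp0:1 pp1:3 pp2:4 pp3:4 pp4:3 pp5:1

Answer: 1 3 4 4 3 1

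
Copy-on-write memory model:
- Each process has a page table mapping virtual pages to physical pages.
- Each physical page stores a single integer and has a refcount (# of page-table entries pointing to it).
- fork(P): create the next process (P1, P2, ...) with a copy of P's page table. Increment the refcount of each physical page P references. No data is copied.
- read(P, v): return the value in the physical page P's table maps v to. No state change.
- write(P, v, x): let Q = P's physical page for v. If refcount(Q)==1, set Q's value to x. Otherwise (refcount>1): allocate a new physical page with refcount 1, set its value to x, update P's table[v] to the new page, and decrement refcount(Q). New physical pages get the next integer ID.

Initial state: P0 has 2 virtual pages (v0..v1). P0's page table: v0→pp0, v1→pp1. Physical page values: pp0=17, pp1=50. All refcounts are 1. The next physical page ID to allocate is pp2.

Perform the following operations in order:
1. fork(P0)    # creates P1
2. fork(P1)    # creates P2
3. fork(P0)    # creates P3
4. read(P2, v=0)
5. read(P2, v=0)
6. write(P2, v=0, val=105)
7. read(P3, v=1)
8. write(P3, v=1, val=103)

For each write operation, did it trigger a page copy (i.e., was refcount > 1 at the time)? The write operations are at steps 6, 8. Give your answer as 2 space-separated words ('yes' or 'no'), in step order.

Op 1: fork(P0) -> P1. 2 ppages; refcounts: pp0:2 pp1:2
Op 2: fork(P1) -> P2. 2 ppages; refcounts: pp0:3 pp1:3
Op 3: fork(P0) -> P3. 2 ppages; refcounts: pp0:4 pp1:4
Op 4: read(P2, v0) -> 17. No state change.
Op 5: read(P2, v0) -> 17. No state change.
Op 6: write(P2, v0, 105). refcount(pp0)=4>1 -> COPY to pp2. 3 ppages; refcounts: pp0:3 pp1:4 pp2:1
Op 7: read(P3, v1) -> 50. No state change.
Op 8: write(P3, v1, 103). refcount(pp1)=4>1 -> COPY to pp3. 4 ppages; refcounts: pp0:3 pp1:3 pp2:1 pp3:1

yes yes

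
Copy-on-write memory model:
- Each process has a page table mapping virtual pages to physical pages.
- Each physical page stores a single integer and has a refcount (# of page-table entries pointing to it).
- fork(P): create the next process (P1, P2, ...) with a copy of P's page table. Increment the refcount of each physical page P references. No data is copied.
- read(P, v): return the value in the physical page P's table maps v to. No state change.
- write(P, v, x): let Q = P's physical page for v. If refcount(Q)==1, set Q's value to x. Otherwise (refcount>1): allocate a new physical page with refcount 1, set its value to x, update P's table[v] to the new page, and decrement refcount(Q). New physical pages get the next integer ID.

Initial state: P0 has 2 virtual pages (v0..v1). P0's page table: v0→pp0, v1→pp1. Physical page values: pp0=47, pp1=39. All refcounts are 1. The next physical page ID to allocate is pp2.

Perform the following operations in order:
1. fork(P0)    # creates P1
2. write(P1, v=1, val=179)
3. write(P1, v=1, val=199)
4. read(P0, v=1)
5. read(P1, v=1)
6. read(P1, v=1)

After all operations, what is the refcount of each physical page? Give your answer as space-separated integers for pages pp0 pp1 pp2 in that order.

Answer: 2 1 1

Derivation:
Op 1: fork(P0) -> P1. 2 ppages; refcounts: pp0:2 pp1:2
Op 2: write(P1, v1, 179). refcount(pp1)=2>1 -> COPY to pp2. 3 ppages; refcounts: pp0:2 pp1:1 pp2:1
Op 3: write(P1, v1, 199). refcount(pp2)=1 -> write in place. 3 ppages; refcounts: pp0:2 pp1:1 pp2:1
Op 4: read(P0, v1) -> 39. No state change.
Op 5: read(P1, v1) -> 199. No state change.
Op 6: read(P1, v1) -> 199. No state change.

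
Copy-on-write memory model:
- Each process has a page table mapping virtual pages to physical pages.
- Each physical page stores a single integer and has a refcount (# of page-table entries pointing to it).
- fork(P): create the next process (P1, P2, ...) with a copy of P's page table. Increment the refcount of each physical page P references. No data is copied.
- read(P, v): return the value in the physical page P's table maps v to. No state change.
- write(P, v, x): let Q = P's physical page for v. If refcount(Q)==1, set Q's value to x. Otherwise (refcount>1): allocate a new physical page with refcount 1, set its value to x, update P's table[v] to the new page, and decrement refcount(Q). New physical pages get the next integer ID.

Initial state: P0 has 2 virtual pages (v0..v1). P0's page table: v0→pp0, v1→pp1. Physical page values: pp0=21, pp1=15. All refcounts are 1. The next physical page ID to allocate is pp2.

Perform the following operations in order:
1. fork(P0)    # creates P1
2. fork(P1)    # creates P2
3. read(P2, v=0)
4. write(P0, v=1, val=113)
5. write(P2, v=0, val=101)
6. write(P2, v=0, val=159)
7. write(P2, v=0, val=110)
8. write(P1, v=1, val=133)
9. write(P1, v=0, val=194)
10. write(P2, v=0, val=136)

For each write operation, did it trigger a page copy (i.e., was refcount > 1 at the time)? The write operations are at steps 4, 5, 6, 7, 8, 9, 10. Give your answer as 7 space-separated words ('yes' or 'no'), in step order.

Op 1: fork(P0) -> P1. 2 ppages; refcounts: pp0:2 pp1:2
Op 2: fork(P1) -> P2. 2 ppages; refcounts: pp0:3 pp1:3
Op 3: read(P2, v0) -> 21. No state change.
Op 4: write(P0, v1, 113). refcount(pp1)=3>1 -> COPY to pp2. 3 ppages; refcounts: pp0:3 pp1:2 pp2:1
Op 5: write(P2, v0, 101). refcount(pp0)=3>1 -> COPY to pp3. 4 ppages; refcounts: pp0:2 pp1:2 pp2:1 pp3:1
Op 6: write(P2, v0, 159). refcount(pp3)=1 -> write in place. 4 ppages; refcounts: pp0:2 pp1:2 pp2:1 pp3:1
Op 7: write(P2, v0, 110). refcount(pp3)=1 -> write in place. 4 ppages; refcounts: pp0:2 pp1:2 pp2:1 pp3:1
Op 8: write(P1, v1, 133). refcount(pp1)=2>1 -> COPY to pp4. 5 ppages; refcounts: pp0:2 pp1:1 pp2:1 pp3:1 pp4:1
Op 9: write(P1, v0, 194). refcount(pp0)=2>1 -> COPY to pp5. 6 ppages; refcounts: pp0:1 pp1:1 pp2:1 pp3:1 pp4:1 pp5:1
Op 10: write(P2, v0, 136). refcount(pp3)=1 -> write in place. 6 ppages; refcounts: pp0:1 pp1:1 pp2:1 pp3:1 pp4:1 pp5:1

yes yes no no yes yes no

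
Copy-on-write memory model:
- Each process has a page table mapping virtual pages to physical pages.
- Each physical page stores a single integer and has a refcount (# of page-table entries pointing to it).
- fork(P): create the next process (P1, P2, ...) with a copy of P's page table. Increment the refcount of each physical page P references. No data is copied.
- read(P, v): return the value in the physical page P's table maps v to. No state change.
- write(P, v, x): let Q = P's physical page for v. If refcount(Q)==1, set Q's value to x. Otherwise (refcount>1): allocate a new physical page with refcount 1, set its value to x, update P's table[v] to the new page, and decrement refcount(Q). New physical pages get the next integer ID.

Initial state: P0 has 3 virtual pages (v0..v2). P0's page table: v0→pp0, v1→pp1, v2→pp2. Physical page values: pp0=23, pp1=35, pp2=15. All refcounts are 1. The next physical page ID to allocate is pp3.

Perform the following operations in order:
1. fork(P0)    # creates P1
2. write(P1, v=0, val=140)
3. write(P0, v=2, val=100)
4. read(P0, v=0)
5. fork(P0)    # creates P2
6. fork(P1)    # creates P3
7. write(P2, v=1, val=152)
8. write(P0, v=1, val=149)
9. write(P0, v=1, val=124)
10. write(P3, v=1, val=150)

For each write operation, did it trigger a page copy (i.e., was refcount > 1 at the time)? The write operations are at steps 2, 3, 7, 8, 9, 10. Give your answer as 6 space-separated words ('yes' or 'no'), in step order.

Op 1: fork(P0) -> P1. 3 ppages; refcounts: pp0:2 pp1:2 pp2:2
Op 2: write(P1, v0, 140). refcount(pp0)=2>1 -> COPY to pp3. 4 ppages; refcounts: pp0:1 pp1:2 pp2:2 pp3:1
Op 3: write(P0, v2, 100). refcount(pp2)=2>1 -> COPY to pp4. 5 ppages; refcounts: pp0:1 pp1:2 pp2:1 pp3:1 pp4:1
Op 4: read(P0, v0) -> 23. No state change.
Op 5: fork(P0) -> P2. 5 ppages; refcounts: pp0:2 pp1:3 pp2:1 pp3:1 pp4:2
Op 6: fork(P1) -> P3. 5 ppages; refcounts: pp0:2 pp1:4 pp2:2 pp3:2 pp4:2
Op 7: write(P2, v1, 152). refcount(pp1)=4>1 -> COPY to pp5. 6 ppages; refcounts: pp0:2 pp1:3 pp2:2 pp3:2 pp4:2 pp5:1
Op 8: write(P0, v1, 149). refcount(pp1)=3>1 -> COPY to pp6. 7 ppages; refcounts: pp0:2 pp1:2 pp2:2 pp3:2 pp4:2 pp5:1 pp6:1
Op 9: write(P0, v1, 124). refcount(pp6)=1 -> write in place. 7 ppages; refcounts: pp0:2 pp1:2 pp2:2 pp3:2 pp4:2 pp5:1 pp6:1
Op 10: write(P3, v1, 150). refcount(pp1)=2>1 -> COPY to pp7. 8 ppages; refcounts: pp0:2 pp1:1 pp2:2 pp3:2 pp4:2 pp5:1 pp6:1 pp7:1

yes yes yes yes no yes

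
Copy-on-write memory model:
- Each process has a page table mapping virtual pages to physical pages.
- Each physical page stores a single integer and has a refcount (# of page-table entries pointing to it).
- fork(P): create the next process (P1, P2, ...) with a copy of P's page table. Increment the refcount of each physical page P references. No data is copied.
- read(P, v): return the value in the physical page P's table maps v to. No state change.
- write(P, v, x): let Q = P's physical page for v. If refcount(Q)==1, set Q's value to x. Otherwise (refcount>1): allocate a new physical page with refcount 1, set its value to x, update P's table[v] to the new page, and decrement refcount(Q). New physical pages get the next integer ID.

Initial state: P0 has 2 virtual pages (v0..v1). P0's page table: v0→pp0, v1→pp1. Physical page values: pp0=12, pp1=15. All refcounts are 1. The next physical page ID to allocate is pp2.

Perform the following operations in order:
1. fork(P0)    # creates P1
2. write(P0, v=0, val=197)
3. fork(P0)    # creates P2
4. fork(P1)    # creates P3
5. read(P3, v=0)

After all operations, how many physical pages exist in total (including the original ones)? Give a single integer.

Op 1: fork(P0) -> P1. 2 ppages; refcounts: pp0:2 pp1:2
Op 2: write(P0, v0, 197). refcount(pp0)=2>1 -> COPY to pp2. 3 ppages; refcounts: pp0:1 pp1:2 pp2:1
Op 3: fork(P0) -> P2. 3 ppages; refcounts: pp0:1 pp1:3 pp2:2
Op 4: fork(P1) -> P3. 3 ppages; refcounts: pp0:2 pp1:4 pp2:2
Op 5: read(P3, v0) -> 12. No state change.

Answer: 3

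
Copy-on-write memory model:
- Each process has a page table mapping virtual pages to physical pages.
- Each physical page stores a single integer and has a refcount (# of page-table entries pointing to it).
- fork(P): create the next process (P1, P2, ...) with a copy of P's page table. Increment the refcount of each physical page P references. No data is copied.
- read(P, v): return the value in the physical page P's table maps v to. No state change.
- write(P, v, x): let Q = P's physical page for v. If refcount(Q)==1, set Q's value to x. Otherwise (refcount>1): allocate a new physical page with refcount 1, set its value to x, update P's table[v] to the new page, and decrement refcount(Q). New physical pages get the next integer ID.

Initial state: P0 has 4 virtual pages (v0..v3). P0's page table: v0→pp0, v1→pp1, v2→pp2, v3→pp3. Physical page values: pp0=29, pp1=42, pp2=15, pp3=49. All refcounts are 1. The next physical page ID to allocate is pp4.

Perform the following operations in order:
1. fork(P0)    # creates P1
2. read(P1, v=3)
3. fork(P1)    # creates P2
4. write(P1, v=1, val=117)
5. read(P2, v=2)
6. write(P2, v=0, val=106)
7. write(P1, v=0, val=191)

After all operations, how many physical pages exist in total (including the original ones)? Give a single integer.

Op 1: fork(P0) -> P1. 4 ppages; refcounts: pp0:2 pp1:2 pp2:2 pp3:2
Op 2: read(P1, v3) -> 49. No state change.
Op 3: fork(P1) -> P2. 4 ppages; refcounts: pp0:3 pp1:3 pp2:3 pp3:3
Op 4: write(P1, v1, 117). refcount(pp1)=3>1 -> COPY to pp4. 5 ppages; refcounts: pp0:3 pp1:2 pp2:3 pp3:3 pp4:1
Op 5: read(P2, v2) -> 15. No state change.
Op 6: write(P2, v0, 106). refcount(pp0)=3>1 -> COPY to pp5. 6 ppages; refcounts: pp0:2 pp1:2 pp2:3 pp3:3 pp4:1 pp5:1
Op 7: write(P1, v0, 191). refcount(pp0)=2>1 -> COPY to pp6. 7 ppages; refcounts: pp0:1 pp1:2 pp2:3 pp3:3 pp4:1 pp5:1 pp6:1

Answer: 7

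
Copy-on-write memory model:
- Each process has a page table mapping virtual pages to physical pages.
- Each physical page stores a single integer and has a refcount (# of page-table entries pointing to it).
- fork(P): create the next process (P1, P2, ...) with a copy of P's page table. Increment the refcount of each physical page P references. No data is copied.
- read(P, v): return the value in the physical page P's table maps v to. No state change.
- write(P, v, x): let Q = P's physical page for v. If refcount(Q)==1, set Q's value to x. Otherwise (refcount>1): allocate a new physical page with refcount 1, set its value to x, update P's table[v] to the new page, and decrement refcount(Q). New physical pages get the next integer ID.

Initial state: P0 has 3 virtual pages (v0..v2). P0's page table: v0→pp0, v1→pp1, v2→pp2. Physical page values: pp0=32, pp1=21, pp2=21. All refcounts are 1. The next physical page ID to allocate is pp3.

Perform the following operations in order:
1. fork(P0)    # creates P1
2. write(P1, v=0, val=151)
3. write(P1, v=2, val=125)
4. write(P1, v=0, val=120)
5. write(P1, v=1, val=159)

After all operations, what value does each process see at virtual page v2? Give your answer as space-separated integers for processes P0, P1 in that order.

Op 1: fork(P0) -> P1. 3 ppages; refcounts: pp0:2 pp1:2 pp2:2
Op 2: write(P1, v0, 151). refcount(pp0)=2>1 -> COPY to pp3. 4 ppages; refcounts: pp0:1 pp1:2 pp2:2 pp3:1
Op 3: write(P1, v2, 125). refcount(pp2)=2>1 -> COPY to pp4. 5 ppages; refcounts: pp0:1 pp1:2 pp2:1 pp3:1 pp4:1
Op 4: write(P1, v0, 120). refcount(pp3)=1 -> write in place. 5 ppages; refcounts: pp0:1 pp1:2 pp2:1 pp3:1 pp4:1
Op 5: write(P1, v1, 159). refcount(pp1)=2>1 -> COPY to pp5. 6 ppages; refcounts: pp0:1 pp1:1 pp2:1 pp3:1 pp4:1 pp5:1
P0: v2 -> pp2 = 21
P1: v2 -> pp4 = 125

Answer: 21 125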